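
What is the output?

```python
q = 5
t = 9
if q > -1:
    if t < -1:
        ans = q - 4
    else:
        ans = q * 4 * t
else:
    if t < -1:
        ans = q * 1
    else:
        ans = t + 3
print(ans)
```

180

q=5, t=9
q > -1 is True; t < -1 is False
→ ans = q * 4 * t = 180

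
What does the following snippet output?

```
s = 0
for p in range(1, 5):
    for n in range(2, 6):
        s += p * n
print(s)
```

140

p=1,n=2: s = 0+2 = 2
p=1,n=3: s = 2+3 = 5
p=1,n=4: s = 5+4 = 9
p=1,n=5: s = 9+5 = 14
p=2,n=2: s = 14+4 = 18
p=2,n=3: s = 18+6 = 24
p=2,n=4: s = 24+8 = 32
p=2,n=5: s = 32+10 = 42
p=3,n=2: s = 42+6 = 48
p=3,n=3: s = 48+9 = 57
p=3,n=4: s = 57+12 = 69
p=3,n=5: s = 69+15 = 84
p=4,n=2: s = 84+8 = 92
p=4,n=3: s = 92+12 = 104
p=4,n=4: s = 104+16 = 120
p=4,n=5: s = 120+20 = 140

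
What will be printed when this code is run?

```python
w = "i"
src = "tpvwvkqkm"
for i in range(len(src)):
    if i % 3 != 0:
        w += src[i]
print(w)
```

ipvvkkm

i=0: skip
i=1: add 'p' → 'ip'
i=2: add 'v' → 'ipv'
i=3: skip
i=4: add 'v' → 'ipvv'
i=5: add 'k' → 'ipvvk'
i=6: skip
i=7: add 'k' → 'ipvvkk'
i=8: add 'm' → 'ipvvkkm'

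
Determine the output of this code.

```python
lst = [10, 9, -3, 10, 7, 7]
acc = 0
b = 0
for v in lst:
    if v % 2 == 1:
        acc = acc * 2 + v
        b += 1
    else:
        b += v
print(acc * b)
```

1944

v=10: not odd; b=10
v=9: odd, acc = 0*2+9 = 9; b=11
v=-3: odd, acc = 9*2+(-3) = 15; b=12
v=10: not odd; b=22
v=7: odd, acc = 15*2+7 = 37; b=23
v=7: odd, acc = 37*2+7 = 81; b=24
acc*b = 81*24 = 1944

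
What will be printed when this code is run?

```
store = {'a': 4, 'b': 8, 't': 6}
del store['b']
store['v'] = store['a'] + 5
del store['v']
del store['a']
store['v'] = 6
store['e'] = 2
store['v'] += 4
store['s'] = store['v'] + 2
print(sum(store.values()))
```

30

del 'b' → {'a': 4, 't': 6}
store['v'] = store['a']+5 = 9 → {'a': 4, 't': 6, 'v': 9}
del 'v' → {'a': 4, 't': 6}
del 'a' → {'t': 6}
store['v'] = 6 → {'t': 6, 'v': 6}
store['e'] = 2 → {'t': 6, 'v': 6, 'e': 2}
store['v'] = 6+4 = 10 → {'t': 6, 'v': 10, 'e': 2}
store['s'] = store['v']+2 = 12 → {'t': 6, 'v': 10, 'e': 2, 's': 12}
sum of values = 30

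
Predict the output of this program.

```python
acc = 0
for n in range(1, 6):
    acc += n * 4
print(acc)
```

60

n=1: acc = 0+1*4 = 4
n=2: acc = 4+2*4 = 12
n=3: acc = 12+3*4 = 24
n=4: acc = 24+4*4 = 40
n=5: acc = 40+5*4 = 60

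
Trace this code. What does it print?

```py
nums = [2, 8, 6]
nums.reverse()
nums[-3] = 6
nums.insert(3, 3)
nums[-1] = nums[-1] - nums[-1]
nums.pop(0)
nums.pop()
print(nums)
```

[8, 2]

reverse → [6, 8, 2]
nums[-3] = 6 → [6, 8, 2]
insert 3 at 3 → [6, 8, 2, 3]
nums[-1] = nums[-1]-nums[-1] = 3-3 = 0 → [6, 8, 2, 0]
pop(0) removes 6 → [8, 2, 0]
pop() removes 0 → [8, 2]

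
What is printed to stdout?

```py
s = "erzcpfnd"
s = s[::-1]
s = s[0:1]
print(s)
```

reverse → 'dnfpczre'
slice [0:1] → 'd'

d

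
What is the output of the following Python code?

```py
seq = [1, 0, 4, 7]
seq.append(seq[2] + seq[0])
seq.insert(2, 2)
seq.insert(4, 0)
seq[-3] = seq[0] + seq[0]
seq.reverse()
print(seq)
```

[5, 7, 2, 4, 2, 0, 1]

append seq[2]+seq[0] = 4+1 = 5 → [1, 0, 4, 7, 5]
insert 2 at 2 → [1, 0, 2, 4, 7, 5]
insert 0 at 4 → [1, 0, 2, 4, 0, 7, 5]
seq[-3] = seq[0]+seq[0] = 1+1 = 2 → [1, 0, 2, 4, 2, 7, 5]
reverse → [5, 7, 2, 4, 2, 0, 1]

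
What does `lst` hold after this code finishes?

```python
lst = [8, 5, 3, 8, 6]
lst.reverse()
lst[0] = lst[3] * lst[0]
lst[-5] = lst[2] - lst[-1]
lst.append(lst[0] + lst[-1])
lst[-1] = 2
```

[-5, 8, 3, 5, 8, 2]

reverse → [6, 8, 3, 5, 8]
lst[0] = lst[3]*lst[0] = 5*6 = 30 → [30, 8, 3, 5, 8]
lst[-5] = lst[2]-lst[-1] = 3-8 = -5 → [-5, 8, 3, 5, 8]
append lst[0]+lst[-1] = (-5)+8 = 3 → [-5, 8, 3, 5, 8, 3]
lst[-1] = 2 → [-5, 8, 3, 5, 8, 2]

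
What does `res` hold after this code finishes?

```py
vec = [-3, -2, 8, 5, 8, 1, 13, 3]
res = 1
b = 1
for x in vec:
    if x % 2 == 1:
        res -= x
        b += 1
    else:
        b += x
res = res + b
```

2

x=-3: odd, res = 1-(-3) = 4; b=2
x=-2: not odd; b=0
x=8: not odd; b=8
x=5: odd, res = 4-5 = -1; b=9
x=8: not odd; b=17
x=1: odd, res = (-1)-1 = -2; b=18
x=13: odd, res = (-2)-13 = -15; b=19
x=3: odd, res = (-15)-3 = -18; b=20
res+b = (-18)+20 = 2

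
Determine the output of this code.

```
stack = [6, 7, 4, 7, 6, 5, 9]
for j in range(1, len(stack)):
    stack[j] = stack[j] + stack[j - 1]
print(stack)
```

j=1: stack[1] = 7+6 = 13 → [6, 13, 4, 7, 6, 5, 9]
j=2: stack[2] = 4+13 = 17 → [6, 13, 17, 7, 6, 5, 9]
j=3: stack[3] = 7+17 = 24 → [6, 13, 17, 24, 6, 5, 9]
j=4: stack[4] = 6+24 = 30 → [6, 13, 17, 24, 30, 5, 9]
j=5: stack[5] = 5+30 = 35 → [6, 13, 17, 24, 30, 35, 9]
j=6: stack[6] = 9+35 = 44 → [6, 13, 17, 24, 30, 35, 44]

[6, 13, 17, 24, 30, 35, 44]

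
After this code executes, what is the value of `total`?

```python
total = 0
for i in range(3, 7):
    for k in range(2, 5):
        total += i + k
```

90

i=3,k=2: total = 0+5 = 5
i=3,k=3: total = 5+6 = 11
i=3,k=4: total = 11+7 = 18
i=4,k=2: total = 18+6 = 24
i=4,k=3: total = 24+7 = 31
i=4,k=4: total = 31+8 = 39
i=5,k=2: total = 39+7 = 46
i=5,k=3: total = 46+8 = 54
i=5,k=4: total = 54+9 = 63
i=6,k=2: total = 63+8 = 71
i=6,k=3: total = 71+9 = 80
i=6,k=4: total = 80+10 = 90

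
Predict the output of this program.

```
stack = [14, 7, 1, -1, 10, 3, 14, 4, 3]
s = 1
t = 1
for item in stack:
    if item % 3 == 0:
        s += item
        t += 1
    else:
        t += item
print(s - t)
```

-45

item=14: not %3==0; t=15
item=7: not %3==0; t=22
item=1: not %3==0; t=23
item=-1: not %3==0; t=22
item=10: not %3==0; t=32
item=3: %3==0, s = 1+3 = 4; t=33
item=14: not %3==0; t=47
item=4: not %3==0; t=51
item=3: %3==0, s = 4+3 = 7; t=52
s-t = 7-52 = -45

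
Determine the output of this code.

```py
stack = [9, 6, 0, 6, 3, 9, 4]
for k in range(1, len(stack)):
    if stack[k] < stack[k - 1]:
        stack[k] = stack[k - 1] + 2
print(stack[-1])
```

k=1: 6<9, stack[1] = 9+2 = 11 → [9, 11, 0, 6, 3, 9, 4]
k=2: 0<11, stack[2] = 11+2 = 13 → [9, 11, 13, 6, 3, 9, 4]
k=3: 6<13, stack[3] = 13+2 = 15 → [9, 11, 13, 15, 3, 9, 4]
k=4: 3<15, stack[4] = 15+2 = 17 → [9, 11, 13, 15, 17, 9, 4]
k=5: 9<17, stack[5] = 17+2 = 19 → [9, 11, 13, 15, 17, 19, 4]
k=6: 4<19, stack[6] = 19+2 = 21 → [9, 11, 13, 15, 17, 19, 21]

21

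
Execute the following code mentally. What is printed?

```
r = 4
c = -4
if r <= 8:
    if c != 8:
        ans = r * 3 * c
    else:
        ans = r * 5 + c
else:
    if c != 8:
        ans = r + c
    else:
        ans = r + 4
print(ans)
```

-48

r=4, c=-4
r <= 8 is True; c != 8 is True
→ ans = r * 3 * c = -48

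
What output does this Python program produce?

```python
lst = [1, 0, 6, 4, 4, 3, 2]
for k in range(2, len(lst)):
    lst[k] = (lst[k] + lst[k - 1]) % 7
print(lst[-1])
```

5

k=2: lst[2] = (6+0)%7 = 6 → [1, 0, 6, 4, 4, 3, 2]
k=3: lst[3] = (4+6)%7 = 3 → [1, 0, 6, 3, 4, 3, 2]
k=4: lst[4] = (4+3)%7 = 0 → [1, 0, 6, 3, 0, 3, 2]
k=5: lst[5] = (3+0)%7 = 3 → [1, 0, 6, 3, 0, 3, 2]
k=6: lst[6] = (2+3)%7 = 5 → [1, 0, 6, 3, 0, 3, 5]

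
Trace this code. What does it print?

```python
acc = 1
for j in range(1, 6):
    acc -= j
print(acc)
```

-14

j=1: acc = 1-1 = 0
j=2: acc = 0-2 = -2
j=3: acc = (-2)-3 = -5
j=4: acc = (-5)-4 = -9
j=5: acc = (-9)-5 = -14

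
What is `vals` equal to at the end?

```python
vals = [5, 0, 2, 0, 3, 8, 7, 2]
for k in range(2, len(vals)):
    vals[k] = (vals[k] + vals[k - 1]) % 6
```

[5, 0, 2, 2, 5, 1, 2, 4]

k=2: vals[2] = (2+0)%6 = 2 → [5, 0, 2, 0, 3, 8, 7, 2]
k=3: vals[3] = (0+2)%6 = 2 → [5, 0, 2, 2, 3, 8, 7, 2]
k=4: vals[4] = (3+2)%6 = 5 → [5, 0, 2, 2, 5, 8, 7, 2]
k=5: vals[5] = (8+5)%6 = 1 → [5, 0, 2, 2, 5, 1, 7, 2]
k=6: vals[6] = (7+1)%6 = 2 → [5, 0, 2, 2, 5, 1, 2, 2]
k=7: vals[7] = (2+2)%6 = 4 → [5, 0, 2, 2, 5, 1, 2, 4]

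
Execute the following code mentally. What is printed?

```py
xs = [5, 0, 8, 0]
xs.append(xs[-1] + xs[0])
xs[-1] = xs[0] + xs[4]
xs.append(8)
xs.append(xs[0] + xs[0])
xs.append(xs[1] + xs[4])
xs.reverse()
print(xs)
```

append xs[-1]+xs[0] = 0+5 = 5 → [5, 0, 8, 0, 5]
xs[-1] = xs[0]+xs[4] = 5+5 = 10 → [5, 0, 8, 0, 10]
append 8 → [5, 0, 8, 0, 10, 8]
append xs[0]+xs[0] = 5+5 = 10 → [5, 0, 8, 0, 10, 8, 10]
append xs[1]+xs[4] = 0+10 = 10 → [5, 0, 8, 0, 10, 8, 10, 10]
reverse → [10, 10, 8, 10, 0, 8, 0, 5]

[10, 10, 8, 10, 0, 8, 0, 5]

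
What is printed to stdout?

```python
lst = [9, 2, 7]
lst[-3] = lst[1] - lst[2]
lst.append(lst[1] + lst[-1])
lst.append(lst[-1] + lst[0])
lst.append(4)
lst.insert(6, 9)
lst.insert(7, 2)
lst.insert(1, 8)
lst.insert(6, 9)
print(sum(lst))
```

49

lst[-3] = lst[1]-lst[2] = 2-7 = -5 → [-5, 2, 7]
append lst[1]+lst[-1] = 2+7 = 9 → [-5, 2, 7, 9]
append lst[-1]+lst[0] = 9+(-5) = 4 → [-5, 2, 7, 9, 4]
append 4 → [-5, 2, 7, 9, 4, 4]
insert 9 at 6 → [-5, 2, 7, 9, 4, 4, 9]
insert 2 at 7 → [-5, 2, 7, 9, 4, 4, 9, 2]
insert 8 at 1 → [-5, 8, 2, 7, 9, 4, 4, 9, 2]
insert 9 at 6 → [-5, 8, 2, 7, 9, 4, 9, 4, 9, 2]
sum = 49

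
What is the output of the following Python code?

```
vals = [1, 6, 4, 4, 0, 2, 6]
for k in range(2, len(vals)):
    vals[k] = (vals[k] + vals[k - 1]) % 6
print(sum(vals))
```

23

k=2: vals[2] = (4+6)%6 = 4 → [1, 6, 4, 4, 0, 2, 6]
k=3: vals[3] = (4+4)%6 = 2 → [1, 6, 4, 2, 0, 2, 6]
k=4: vals[4] = (0+2)%6 = 2 → [1, 6, 4, 2, 2, 2, 6]
k=5: vals[5] = (2+2)%6 = 4 → [1, 6, 4, 2, 2, 4, 6]
k=6: vals[6] = (6+4)%6 = 4 → [1, 6, 4, 2, 2, 4, 4]
sum = 23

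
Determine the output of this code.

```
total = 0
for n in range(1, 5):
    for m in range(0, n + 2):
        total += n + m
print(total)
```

n=1,m=0: total = 0+1 = 1
n=1,m=1: total = 1+2 = 3
n=1,m=2: total = 3+3 = 6
n=2,m=0: total = 6+2 = 8
n=2,m=1: total = 8+3 = 11
n=2,m=2: total = 11+4 = 15
n=2,m=3: total = 15+5 = 20
n=3,m=0: total = 20+3 = 23
n=3,m=1: total = 23+4 = 27
n=3,m=2: total = 27+5 = 32
n=3,m=3: total = 32+6 = 38
n=3,m=4: total = 38+7 = 45
n=4,m=0: total = 45+4 = 49
n=4,m=1: total = 49+5 = 54
n=4,m=2: total = 54+6 = 60
n=4,m=3: total = 60+7 = 67
n=4,m=4: total = 67+8 = 75
n=4,m=5: total = 75+9 = 84

84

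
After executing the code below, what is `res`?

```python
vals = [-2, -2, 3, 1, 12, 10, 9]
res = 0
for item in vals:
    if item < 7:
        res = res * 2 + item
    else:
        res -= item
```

-48

item=-2: <7, res = 0*2+(-2) = -2
item=-2: <7, res = (-2)*2+(-2) = -6
item=3: <7, res = (-6)*2+3 = -9
item=1: <7, res = (-9)*2+1 = -17
item=12: not <7, res = (-17)-12 = -29
item=10: not <7, res = (-29)-10 = -39
item=9: not <7, res = (-39)-9 = -48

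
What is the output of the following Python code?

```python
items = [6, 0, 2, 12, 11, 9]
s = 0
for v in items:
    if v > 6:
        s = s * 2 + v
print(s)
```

v=6: not >6
v=0: not >6
v=2: not >6
v=12: >6, s = 0*2+12 = 12
v=11: >6, s = 12*2+11 = 35
v=9: >6, s = 35*2+9 = 79

79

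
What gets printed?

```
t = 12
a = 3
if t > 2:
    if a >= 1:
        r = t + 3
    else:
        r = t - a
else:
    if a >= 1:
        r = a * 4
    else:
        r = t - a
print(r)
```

15

t=12, a=3
t > 2 is True; a >= 1 is True
→ r = t + 3 = 15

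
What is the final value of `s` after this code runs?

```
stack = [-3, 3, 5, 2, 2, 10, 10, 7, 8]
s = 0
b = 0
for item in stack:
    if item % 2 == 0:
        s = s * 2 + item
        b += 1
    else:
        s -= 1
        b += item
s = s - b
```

item=-3: not even, s = 0-1 = -1; b=-3
item=3: not even, s = (-1)-1 = -2; b=0
item=5: not even, s = (-2)-1 = -3; b=5
item=2: even, s = (-3)*2+2 = -4; b=6
item=2: even, s = (-4)*2+2 = -6; b=7
item=10: even, s = (-6)*2+10 = -2; b=8
item=10: even, s = (-2)*2+10 = 6; b=9
item=7: not even, s = 6-1 = 5; b=16
item=8: even, s = 5*2+8 = 18; b=17
s-b = 18-17 = 1

1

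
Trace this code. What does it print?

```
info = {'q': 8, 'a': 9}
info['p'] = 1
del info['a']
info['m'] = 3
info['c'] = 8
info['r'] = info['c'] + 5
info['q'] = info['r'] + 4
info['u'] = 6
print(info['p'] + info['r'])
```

14

info['p'] = 1 → {'q': 8, 'a': 9, 'p': 1}
del 'a' → {'q': 8, 'p': 1}
info['m'] = 3 → {'q': 8, 'p': 1, 'm': 3}
info['c'] = 8 → {'q': 8, 'p': 1, 'm': 3, 'c': 8}
info['r'] = info['c']+5 = 13 → {'q': 8, 'p': 1, 'm': 3, 'c': 8, 'r': 13}
info['q'] = info['r']+4 = 17 → {'q': 17, 'p': 1, 'm': 3, 'c': 8, 'r': 13}
info['u'] = 6 → {'q': 17, 'p': 1, 'm': 3, 'c': 8, 'r': 13, 'u': 6}
info['p']+info['r'] = 1+13 = 14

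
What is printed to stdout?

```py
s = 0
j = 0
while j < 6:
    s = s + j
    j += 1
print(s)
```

j=0: s = 0+0 = 0
j=1: s = 0+1 = 1
j=2: s = 1+2 = 3
j=3: s = 3+3 = 6
j=4: s = 6+4 = 10
j=5: s = 10+5 = 15

15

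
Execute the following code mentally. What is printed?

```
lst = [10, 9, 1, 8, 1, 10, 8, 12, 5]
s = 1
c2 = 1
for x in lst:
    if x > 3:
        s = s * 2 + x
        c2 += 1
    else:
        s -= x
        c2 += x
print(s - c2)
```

x=10: >3, s = 1*2+10 = 12; c2=2
x=9: >3, s = 12*2+9 = 33; c2=3
x=1: not >3, s = 33-1 = 32; c2=4
x=8: >3, s = 32*2+8 = 72; c2=5
x=1: not >3, s = 72-1 = 71; c2=6
x=10: >3, s = 71*2+10 = 152; c2=7
x=8: >3, s = 152*2+8 = 312; c2=8
x=12: >3, s = 312*2+12 = 636; c2=9
x=5: >3, s = 636*2+5 = 1277; c2=10
s-c2 = 1277-10 = 1267

1267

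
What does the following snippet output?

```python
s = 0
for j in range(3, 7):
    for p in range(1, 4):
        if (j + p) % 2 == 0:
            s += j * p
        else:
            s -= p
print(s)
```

40

j=3,p=1: even sum, s = 0+3 = 3
j=3,p=2: odd sum, s = 3-2 = 1
j=3,p=3: even sum, s = 1+9 = 10
j=4,p=1: odd sum, s = 10-1 = 9
j=4,p=2: even sum, s = 9+8 = 17
j=4,p=3: odd sum, s = 17-3 = 14
j=5,p=1: even sum, s = 14+5 = 19
j=5,p=2: odd sum, s = 19-2 = 17
j=5,p=3: even sum, s = 17+15 = 32
j=6,p=1: odd sum, s = 32-1 = 31
j=6,p=2: even sum, s = 31+12 = 43
j=6,p=3: odd sum, s = 43-3 = 40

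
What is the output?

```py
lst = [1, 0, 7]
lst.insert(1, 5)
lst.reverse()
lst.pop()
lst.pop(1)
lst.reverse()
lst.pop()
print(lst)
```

[5]

insert 5 at 1 → [1, 5, 0, 7]
reverse → [7, 0, 5, 1]
pop() removes 1 → [7, 0, 5]
pop(1) removes 0 → [7, 5]
reverse → [5, 7]
pop() removes 7 → [5]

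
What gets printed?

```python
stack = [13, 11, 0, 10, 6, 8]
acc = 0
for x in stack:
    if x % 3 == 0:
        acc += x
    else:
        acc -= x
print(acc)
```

-36

x=13: not %3==0, acc = 0-13 = -13
x=11: not %3==0, acc = (-13)-11 = -24
x=0: %3==0, acc = (-24)+0 = -24
x=10: not %3==0, acc = (-24)-10 = -34
x=6: %3==0, acc = (-34)+6 = -28
x=8: not %3==0, acc = (-28)-8 = -36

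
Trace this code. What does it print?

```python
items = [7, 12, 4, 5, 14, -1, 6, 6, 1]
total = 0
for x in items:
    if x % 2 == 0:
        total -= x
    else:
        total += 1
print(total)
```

x=7: not even, total = 0+1 = 1
x=12: even, total = 1-12 = -11
x=4: even, total = (-11)-4 = -15
x=5: not even, total = (-15)+1 = -14
x=14: even, total = (-14)-14 = -28
x=-1: not even, total = (-28)+1 = -27
x=6: even, total = (-27)-6 = -33
x=6: even, total = (-33)-6 = -39
x=1: not even, total = (-39)+1 = -38

-38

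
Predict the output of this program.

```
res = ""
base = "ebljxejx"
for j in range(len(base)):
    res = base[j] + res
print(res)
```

xjexjlbe

j=0: prepend 'e' → 'e'
j=1: prepend 'b' → 'be'
j=2: prepend 'l' → 'lbe'
j=3: prepend 'j' → 'jlbe'
j=4: prepend 'x' → 'xjlbe'
j=5: prepend 'e' → 'exjlbe'
j=6: prepend 'j' → 'jexjlbe'
j=7: prepend 'x' → 'xjexjlbe'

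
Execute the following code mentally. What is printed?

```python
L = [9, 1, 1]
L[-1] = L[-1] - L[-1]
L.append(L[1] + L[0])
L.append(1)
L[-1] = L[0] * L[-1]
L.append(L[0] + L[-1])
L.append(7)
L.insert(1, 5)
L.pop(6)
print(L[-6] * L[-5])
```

5

L[-1] = L[-1]-L[-1] = 1-1 = 0 → [9, 1, 0]
append L[1]+L[0] = 1+9 = 10 → [9, 1, 0, 10]
append 1 → [9, 1, 0, 10, 1]
L[-1] = L[0]*L[-1] = 9*1 = 9 → [9, 1, 0, 10, 9]
append L[0]+L[-1] = 9+9 = 18 → [9, 1, 0, 10, 9, 18]
append 7 → [9, 1, 0, 10, 9, 18, 7]
insert 5 at 1 → [9, 5, 1, 0, 10, 9, 18, 7]
pop(6) removes 18 → [9, 5, 1, 0, 10, 9, 7]
L[-6]*L[-5] = 5*1 = 5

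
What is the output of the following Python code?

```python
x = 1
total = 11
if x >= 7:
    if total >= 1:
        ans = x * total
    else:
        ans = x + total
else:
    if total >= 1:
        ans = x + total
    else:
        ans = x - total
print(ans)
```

x=1, total=11
x >= 7 is False; total >= 1 is True
→ ans = x + total = 12

12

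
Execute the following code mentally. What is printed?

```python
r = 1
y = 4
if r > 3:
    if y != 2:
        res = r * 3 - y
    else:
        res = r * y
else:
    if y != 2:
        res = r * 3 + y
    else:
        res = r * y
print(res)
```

7

r=1, y=4
r > 3 is False; y != 2 is True
→ res = r * 3 + y = 7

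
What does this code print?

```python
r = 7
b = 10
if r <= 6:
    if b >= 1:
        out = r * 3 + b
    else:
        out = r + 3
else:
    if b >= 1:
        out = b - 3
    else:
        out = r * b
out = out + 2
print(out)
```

9

r=7, b=10
r <= 6 is False; b >= 1 is True
→ out = b - 3 = 7
out = 7+2 = 9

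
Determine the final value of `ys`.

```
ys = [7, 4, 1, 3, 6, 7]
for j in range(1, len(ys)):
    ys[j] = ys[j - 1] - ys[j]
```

[7, 3, 2, -1, -7, -14]

j=1: ys[1] = 7-4 = 3 → [7, 3, 1, 3, 6, 7]
j=2: ys[2] = 3-1 = 2 → [7, 3, 2, 3, 6, 7]
j=3: ys[3] = 2-3 = -1 → [7, 3, 2, -1, 6, 7]
j=4: ys[4] = (-1)-6 = -7 → [7, 3, 2, -1, -7, 7]
j=5: ys[5] = (-7)-7 = -14 → [7, 3, 2, -1, -7, -14]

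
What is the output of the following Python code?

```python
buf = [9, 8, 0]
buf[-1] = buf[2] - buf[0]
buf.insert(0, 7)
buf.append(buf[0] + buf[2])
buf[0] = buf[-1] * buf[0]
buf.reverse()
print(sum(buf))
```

buf[-1] = buf[2]-buf[0] = 0-9 = -9 → [9, 8, -9]
insert 7 at 0 → [7, 9, 8, -9]
append buf[0]+buf[2] = 7+8 = 15 → [7, 9, 8, -9, 15]
buf[0] = buf[-1]*buf[0] = 15*7 = 105 → [105, 9, 8, -9, 15]
reverse → [15, -9, 8, 9, 105]
sum = 128

128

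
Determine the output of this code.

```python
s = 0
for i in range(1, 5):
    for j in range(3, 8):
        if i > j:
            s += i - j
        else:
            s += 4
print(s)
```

i=1,j=3: not 1>3, s = 0+4 = 4
i=1,j=4: not 1>4, s = 4+4 = 8
i=1,j=5: not 1>5, s = 8+4 = 12
i=1,j=6: not 1>6, s = 12+4 = 16
i=1,j=7: not 1>7, s = 16+4 = 20
i=2,j=3: not 2>3, s = 20+4 = 24
i=2,j=4: not 2>4, s = 24+4 = 28
i=2,j=5: not 2>5, s = 28+4 = 32
i=2,j=6: not 2>6, s = 32+4 = 36
i=2,j=7: not 2>7, s = 36+4 = 40
i=3,j=3: not 3>3, s = 40+4 = 44
i=3,j=4: not 3>4, s = 44+4 = 48
i=3,j=5: not 3>5, s = 48+4 = 52
i=3,j=6: not 3>6, s = 52+4 = 56
i=3,j=7: not 3>7, s = 56+4 = 60
i=4,j=3: 4>3, s = 60+1 = 61
i=4,j=4: not 4>4, s = 61+4 = 65
i=4,j=5: not 4>5, s = 65+4 = 69
i=4,j=6: not 4>6, s = 69+4 = 73
i=4,j=7: not 4>7, s = 73+4 = 77

77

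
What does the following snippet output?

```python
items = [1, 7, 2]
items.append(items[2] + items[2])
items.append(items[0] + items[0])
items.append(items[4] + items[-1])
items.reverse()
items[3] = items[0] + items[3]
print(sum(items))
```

append items[2]+items[2] = 2+2 = 4 → [1, 7, 2, 4]
append items[0]+items[0] = 1+1 = 2 → [1, 7, 2, 4, 2]
append items[4]+items[-1] = 2+2 = 4 → [1, 7, 2, 4, 2, 4]
reverse → [4, 2, 4, 2, 7, 1]
items[3] = items[0]+items[3] = 4+2 = 6 → [4, 2, 4, 6, 7, 1]
sum = 24

24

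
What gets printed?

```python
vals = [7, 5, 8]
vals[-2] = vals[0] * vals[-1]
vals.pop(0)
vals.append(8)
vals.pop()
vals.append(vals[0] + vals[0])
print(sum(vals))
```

176

vals[-2] = vals[0]*vals[-1] = 7*8 = 56 → [7, 56, 8]
pop(0) removes 7 → [56, 8]
append 8 → [56, 8, 8]
pop() removes 8 → [56, 8]
append vals[0]+vals[0] = 56+56 = 112 → [56, 8, 112]
sum = 176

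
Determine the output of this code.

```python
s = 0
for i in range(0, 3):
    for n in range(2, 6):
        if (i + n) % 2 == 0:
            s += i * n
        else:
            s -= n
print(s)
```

i=0,n=2: even sum, s = 0+0 = 0
i=0,n=3: odd sum, s = 0-3 = -3
i=0,n=4: even sum, s = (-3)+0 = -3
i=0,n=5: odd sum, s = (-3)-5 = -8
i=1,n=2: odd sum, s = (-8)-2 = -10
i=1,n=3: even sum, s = (-10)+3 = -7
i=1,n=4: odd sum, s = (-7)-4 = -11
i=1,n=5: even sum, s = (-11)+5 = -6
i=2,n=2: even sum, s = (-6)+4 = -2
i=2,n=3: odd sum, s = (-2)-3 = -5
i=2,n=4: even sum, s = (-5)+8 = 3
i=2,n=5: odd sum, s = 3-5 = -2

-2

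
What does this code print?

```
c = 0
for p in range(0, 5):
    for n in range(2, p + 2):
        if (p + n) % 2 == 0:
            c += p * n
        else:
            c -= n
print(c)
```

18

p=1,n=2: odd sum, c = 0-2 = -2
p=2,n=2: even sum, c = (-2)+4 = 2
p=2,n=3: odd sum, c = 2-3 = -1
p=3,n=2: odd sum, c = (-1)-2 = -3
p=3,n=3: even sum, c = (-3)+9 = 6
p=3,n=4: odd sum, c = 6-4 = 2
p=4,n=2: even sum, c = 2+8 = 10
p=4,n=3: odd sum, c = 10-3 = 7
p=4,n=4: even sum, c = 7+16 = 23
p=4,n=5: odd sum, c = 23-5 = 18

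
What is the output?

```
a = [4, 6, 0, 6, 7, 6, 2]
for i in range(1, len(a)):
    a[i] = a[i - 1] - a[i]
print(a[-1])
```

i=1: a[1] = 4-6 = -2 → [4, -2, 0, 6, 7, 6, 2]
i=2: a[2] = (-2)-0 = -2 → [4, -2, -2, 6, 7, 6, 2]
i=3: a[3] = (-2)-6 = -8 → [4, -2, -2, -8, 7, 6, 2]
i=4: a[4] = (-8)-7 = -15 → [4, -2, -2, -8, -15, 6, 2]
i=5: a[5] = (-15)-6 = -21 → [4, -2, -2, -8, -15, -21, 2]
i=6: a[6] = (-21)-2 = -23 → [4, -2, -2, -8, -15, -21, -23]

-23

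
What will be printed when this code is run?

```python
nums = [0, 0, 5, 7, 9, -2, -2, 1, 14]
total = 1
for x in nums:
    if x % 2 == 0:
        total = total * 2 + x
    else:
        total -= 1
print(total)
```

8

x=0: even, total = 1*2+0 = 2
x=0: even, total = 2*2+0 = 4
x=5: not even, total = 4-1 = 3
x=7: not even, total = 3-1 = 2
x=9: not even, total = 2-1 = 1
x=-2: even, total = 1*2+(-2) = 0
x=-2: even, total = 0*2+(-2) = -2
x=1: not even, total = (-2)-1 = -3
x=14: even, total = (-3)*2+14 = 8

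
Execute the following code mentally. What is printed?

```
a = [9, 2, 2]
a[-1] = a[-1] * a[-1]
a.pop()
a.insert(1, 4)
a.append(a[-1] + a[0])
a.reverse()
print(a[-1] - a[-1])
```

0

a[-1] = a[-1]*a[-1] = 2*2 = 4 → [9, 2, 4]
pop() removes 4 → [9, 2]
insert 4 at 1 → [9, 4, 2]
append a[-1]+a[0] = 2+9 = 11 → [9, 4, 2, 11]
reverse → [11, 2, 4, 9]
a[-1]-a[-1] = 9-9 = 0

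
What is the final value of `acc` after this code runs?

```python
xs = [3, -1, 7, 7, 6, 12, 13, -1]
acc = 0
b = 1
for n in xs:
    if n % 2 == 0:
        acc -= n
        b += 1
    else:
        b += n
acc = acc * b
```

n=3: not even; b=4
n=-1: not even; b=3
n=7: not even; b=10
n=7: not even; b=17
n=6: even, acc = 0-6 = -6; b=18
n=12: even, acc = (-6)-12 = -18; b=19
n=13: not even; b=32
n=-1: not even; b=31
acc*b = (-18)*31 = -558

-558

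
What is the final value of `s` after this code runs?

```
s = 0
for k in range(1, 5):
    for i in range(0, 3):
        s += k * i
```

k=1,i=0: s = 0+0 = 0
k=1,i=1: s = 0+1 = 1
k=1,i=2: s = 1+2 = 3
k=2,i=0: s = 3+0 = 3
k=2,i=1: s = 3+2 = 5
k=2,i=2: s = 5+4 = 9
k=3,i=0: s = 9+0 = 9
k=3,i=1: s = 9+3 = 12
k=3,i=2: s = 12+6 = 18
k=4,i=0: s = 18+0 = 18
k=4,i=1: s = 18+4 = 22
k=4,i=2: s = 22+8 = 30

30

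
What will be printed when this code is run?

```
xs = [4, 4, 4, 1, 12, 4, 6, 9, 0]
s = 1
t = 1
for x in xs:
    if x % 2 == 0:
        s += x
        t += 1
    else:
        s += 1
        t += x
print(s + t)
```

x=4: even, s = 1+4 = 5; t=2
x=4: even, s = 5+4 = 9; t=3
x=4: even, s = 9+4 = 13; t=4
x=1: not even, s = 13+1 = 14; t=5
x=12: even, s = 14+12 = 26; t=6
x=4: even, s = 26+4 = 30; t=7
x=6: even, s = 30+6 = 36; t=8
x=9: not even, s = 36+1 = 37; t=17
x=0: even, s = 37+0 = 37; t=18
s+t = 37+18 = 55

55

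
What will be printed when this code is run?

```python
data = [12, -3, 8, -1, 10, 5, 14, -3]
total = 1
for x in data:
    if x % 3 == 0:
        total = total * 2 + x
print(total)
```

47

x=12: %3==0, total = 1*2+12 = 14
x=-3: %3==0, total = 14*2+(-3) = 25
x=8: not %3==0
x=-1: not %3==0
x=10: not %3==0
x=5: not %3==0
x=14: not %3==0
x=-3: %3==0, total = 25*2+(-3) = 47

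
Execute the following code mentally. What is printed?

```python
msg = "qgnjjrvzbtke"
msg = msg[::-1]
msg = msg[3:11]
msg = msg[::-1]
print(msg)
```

gnjjrvzb

reverse → 'ektbzvrjjngq'
slice [3:11] → 'bzvrjjng'
reverse → 'gnjjrvzb'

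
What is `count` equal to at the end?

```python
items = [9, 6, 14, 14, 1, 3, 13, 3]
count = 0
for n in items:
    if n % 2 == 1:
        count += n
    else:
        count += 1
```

32

n=9: odd, count = 0+9 = 9
n=6: not odd, count = 9+1 = 10
n=14: not odd, count = 10+1 = 11
n=14: not odd, count = 11+1 = 12
n=1: odd, count = 12+1 = 13
n=3: odd, count = 13+3 = 16
n=13: odd, count = 16+13 = 29
n=3: odd, count = 29+3 = 32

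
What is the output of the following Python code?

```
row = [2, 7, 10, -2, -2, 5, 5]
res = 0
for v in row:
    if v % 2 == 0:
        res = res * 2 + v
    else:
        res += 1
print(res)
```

v=2: even, res = 0*2+2 = 2
v=7: not even, res = 2+1 = 3
v=10: even, res = 3*2+10 = 16
v=-2: even, res = 16*2+(-2) = 30
v=-2: even, res = 30*2+(-2) = 58
v=5: not even, res = 58+1 = 59
v=5: not even, res = 59+1 = 60

60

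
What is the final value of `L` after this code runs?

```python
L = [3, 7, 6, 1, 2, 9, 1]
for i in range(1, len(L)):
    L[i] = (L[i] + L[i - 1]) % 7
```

i=1: L[1] = (7+3)%7 = 3 → [3, 3, 6, 1, 2, 9, 1]
i=2: L[2] = (6+3)%7 = 2 → [3, 3, 2, 1, 2, 9, 1]
i=3: L[3] = (1+2)%7 = 3 → [3, 3, 2, 3, 2, 9, 1]
i=4: L[4] = (2+3)%7 = 5 → [3, 3, 2, 3, 5, 9, 1]
i=5: L[5] = (9+5)%7 = 0 → [3, 3, 2, 3, 5, 0, 1]
i=6: L[6] = (1+0)%7 = 1 → [3, 3, 2, 3, 5, 0, 1]

[3, 3, 2, 3, 5, 0, 1]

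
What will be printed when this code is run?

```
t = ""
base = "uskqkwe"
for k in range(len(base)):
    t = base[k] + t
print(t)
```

ewkqksu

k=0: prepend 'u' → 'u'
k=1: prepend 's' → 'su'
k=2: prepend 'k' → 'ksu'
k=3: prepend 'q' → 'qksu'
k=4: prepend 'k' → 'kqksu'
k=5: prepend 'w' → 'wkqksu'
k=6: prepend 'e' → 'ewkqksu'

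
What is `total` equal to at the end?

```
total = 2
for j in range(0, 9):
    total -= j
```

j=0: total = 2-0 = 2
j=1: total = 2-1 = 1
j=2: total = 1-2 = -1
j=3: total = (-1)-3 = -4
j=4: total = (-4)-4 = -8
j=5: total = (-8)-5 = -13
j=6: total = (-13)-6 = -19
j=7: total = (-19)-7 = -26
j=8: total = (-26)-8 = -34

-34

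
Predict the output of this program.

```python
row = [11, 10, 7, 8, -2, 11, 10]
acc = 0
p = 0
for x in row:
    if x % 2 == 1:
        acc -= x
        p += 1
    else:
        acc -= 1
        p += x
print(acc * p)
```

-957

x=11: odd, acc = 0-11 = -11; p=1
x=10: not odd, acc = (-11)-1 = -12; p=11
x=7: odd, acc = (-12)-7 = -19; p=12
x=8: not odd, acc = (-19)-1 = -20; p=20
x=-2: not odd, acc = (-20)-1 = -21; p=18
x=11: odd, acc = (-21)-11 = -32; p=19
x=10: not odd, acc = (-32)-1 = -33; p=29
acc*p = (-33)*29 = -957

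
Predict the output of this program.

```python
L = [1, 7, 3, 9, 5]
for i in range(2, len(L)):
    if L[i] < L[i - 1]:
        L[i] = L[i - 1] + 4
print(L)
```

[1, 7, 11, 15, 19]

i=2: 3<7, L[2] = 7+4 = 11 → [1, 7, 11, 9, 5]
i=3: 9<11, L[3] = 11+4 = 15 → [1, 7, 11, 15, 5]
i=4: 5<15, L[4] = 15+4 = 19 → [1, 7, 11, 15, 19]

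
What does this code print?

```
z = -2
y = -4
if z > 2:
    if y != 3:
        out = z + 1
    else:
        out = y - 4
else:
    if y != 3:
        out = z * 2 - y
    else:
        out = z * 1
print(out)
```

z=-2, y=-4
z > 2 is False; y != 3 is True
→ out = z * 2 - y = 0

0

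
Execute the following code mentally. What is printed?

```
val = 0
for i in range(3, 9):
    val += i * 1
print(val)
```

i=3: val = 0+3*1 = 3
i=4: val = 3+4*1 = 7
i=5: val = 7+5*1 = 12
i=6: val = 12+6*1 = 18
i=7: val = 18+7*1 = 25
i=8: val = 25+8*1 = 33

33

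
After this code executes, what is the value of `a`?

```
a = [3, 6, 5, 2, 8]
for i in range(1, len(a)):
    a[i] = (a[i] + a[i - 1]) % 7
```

i=1: a[1] = (6+3)%7 = 2 → [3, 2, 5, 2, 8]
i=2: a[2] = (5+2)%7 = 0 → [3, 2, 0, 2, 8]
i=3: a[3] = (2+0)%7 = 2 → [3, 2, 0, 2, 8]
i=4: a[4] = (8+2)%7 = 3 → [3, 2, 0, 2, 3]

[3, 2, 0, 2, 3]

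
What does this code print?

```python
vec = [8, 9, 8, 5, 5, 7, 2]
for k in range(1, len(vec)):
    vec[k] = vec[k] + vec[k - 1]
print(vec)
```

k=1: vec[1] = 9+8 = 17 → [8, 17, 8, 5, 5, 7, 2]
k=2: vec[2] = 8+17 = 25 → [8, 17, 25, 5, 5, 7, 2]
k=3: vec[3] = 5+25 = 30 → [8, 17, 25, 30, 5, 7, 2]
k=4: vec[4] = 5+30 = 35 → [8, 17, 25, 30, 35, 7, 2]
k=5: vec[5] = 7+35 = 42 → [8, 17, 25, 30, 35, 42, 2]
k=6: vec[6] = 2+42 = 44 → [8, 17, 25, 30, 35, 42, 44]

[8, 17, 25, 30, 35, 42, 44]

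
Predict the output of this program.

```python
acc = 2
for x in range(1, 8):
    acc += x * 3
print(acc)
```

x=1: acc = 2+1*3 = 5
x=2: acc = 5+2*3 = 11
x=3: acc = 11+3*3 = 20
x=4: acc = 20+4*3 = 32
x=5: acc = 32+5*3 = 47
x=6: acc = 47+6*3 = 65
x=7: acc = 65+7*3 = 86

86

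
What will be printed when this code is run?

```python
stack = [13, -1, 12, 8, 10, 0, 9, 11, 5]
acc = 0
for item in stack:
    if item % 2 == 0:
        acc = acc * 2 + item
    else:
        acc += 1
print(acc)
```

item=13: not even, acc = 0+1 = 1
item=-1: not even, acc = 1+1 = 2
item=12: even, acc = 2*2+12 = 16
item=8: even, acc = 16*2+8 = 40
item=10: even, acc = 40*2+10 = 90
item=0: even, acc = 90*2+0 = 180
item=9: not even, acc = 180+1 = 181
item=11: not even, acc = 181+1 = 182
item=5: not even, acc = 182+1 = 183

183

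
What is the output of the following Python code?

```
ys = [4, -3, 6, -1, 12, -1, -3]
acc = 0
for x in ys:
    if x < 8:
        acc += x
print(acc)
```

x=4: <8, acc = 0+4 = 4
x=-3: <8, acc = 4+(-3) = 1
x=6: <8, acc = 1+6 = 7
x=-1: <8, acc = 7+(-1) = 6
x=12: not <8
x=-1: <8, acc = 6+(-1) = 5
x=-3: <8, acc = 5+(-3) = 2

2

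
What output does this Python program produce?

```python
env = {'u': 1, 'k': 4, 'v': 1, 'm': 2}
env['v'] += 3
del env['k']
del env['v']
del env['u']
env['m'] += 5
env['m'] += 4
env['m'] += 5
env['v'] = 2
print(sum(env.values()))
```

env['v'] = 1+3 = 4 → {'u': 1, 'k': 4, 'v': 4, 'm': 2}
del 'k' → {'u': 1, 'v': 4, 'm': 2}
del 'v' → {'u': 1, 'm': 2}
del 'u' → {'m': 2}
env['m'] = 2+5 = 7 → {'m': 7}
env['m'] = 7+4 = 11 → {'m': 11}
env['m'] = 11+5 = 16 → {'m': 16}
env['v'] = 2 → {'m': 16, 'v': 2}
sum of values = 18

18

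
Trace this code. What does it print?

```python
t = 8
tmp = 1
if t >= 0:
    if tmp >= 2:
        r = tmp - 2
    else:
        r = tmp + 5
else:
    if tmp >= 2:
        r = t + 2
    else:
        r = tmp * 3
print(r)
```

t=8, tmp=1
t >= 0 is True; tmp >= 2 is False
→ r = tmp + 5 = 6

6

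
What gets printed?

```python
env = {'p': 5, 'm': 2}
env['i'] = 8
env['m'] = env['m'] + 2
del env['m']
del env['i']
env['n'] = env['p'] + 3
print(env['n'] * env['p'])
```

env['i'] = 8 → {'p': 5, 'm': 2, 'i': 8}
env['m'] = env['m']+2 = 4 → {'p': 5, 'm': 4, 'i': 8}
del 'm' → {'p': 5, 'i': 8}
del 'i' → {'p': 5}
env['n'] = env['p']+3 = 8 → {'p': 5, 'n': 8}
env['n']*env['p'] = 8*5 = 40

40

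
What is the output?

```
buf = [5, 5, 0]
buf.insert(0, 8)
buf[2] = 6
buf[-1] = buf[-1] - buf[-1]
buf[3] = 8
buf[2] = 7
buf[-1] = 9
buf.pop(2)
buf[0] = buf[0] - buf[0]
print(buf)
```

insert 8 at 0 → [8, 5, 5, 0]
buf[2] = 6 → [8, 5, 6, 0]
buf[-1] = buf[-1]-buf[-1] = 0-0 = 0 → [8, 5, 6, 0]
buf[3] = 8 → [8, 5, 6, 8]
buf[2] = 7 → [8, 5, 7, 8]
buf[-1] = 9 → [8, 5, 7, 9]
pop(2) removes 7 → [8, 5, 9]
buf[0] = buf[0]-buf[0] = 8-8 = 0 → [0, 5, 9]

[0, 5, 9]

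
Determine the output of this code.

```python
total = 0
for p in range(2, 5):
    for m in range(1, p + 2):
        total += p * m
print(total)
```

102

p=2,m=1: total = 0+2 = 2
p=2,m=2: total = 2+4 = 6
p=2,m=3: total = 6+6 = 12
p=3,m=1: total = 12+3 = 15
p=3,m=2: total = 15+6 = 21
p=3,m=3: total = 21+9 = 30
p=3,m=4: total = 30+12 = 42
p=4,m=1: total = 42+4 = 46
p=4,m=2: total = 46+8 = 54
p=4,m=3: total = 54+12 = 66
p=4,m=4: total = 66+16 = 82
p=4,m=5: total = 82+20 = 102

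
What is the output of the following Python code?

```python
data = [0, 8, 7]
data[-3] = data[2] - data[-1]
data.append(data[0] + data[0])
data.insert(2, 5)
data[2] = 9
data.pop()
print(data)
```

data[-3] = data[2]-data[-1] = 7-7 = 0 → [0, 8, 7]
append data[0]+data[0] = 0+0 = 0 → [0, 8, 7, 0]
insert 5 at 2 → [0, 8, 5, 7, 0]
data[2] = 9 → [0, 8, 9, 7, 0]
pop() removes 0 → [0, 8, 9, 7]

[0, 8, 9, 7]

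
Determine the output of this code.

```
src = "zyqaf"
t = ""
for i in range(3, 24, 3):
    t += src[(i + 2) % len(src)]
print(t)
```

zayfqza

i=3: add src[0]='z' → 'z'
i=6: add src[3]='a' → 'za'
i=9: add src[1]='y' → 'zay'
i=12: add src[4]='f' → 'zayf'
i=15: add src[2]='q' → 'zayfq'
i=18: add src[0]='z' → 'zayfqz'
i=21: add src[3]='a' → 'zayfqza'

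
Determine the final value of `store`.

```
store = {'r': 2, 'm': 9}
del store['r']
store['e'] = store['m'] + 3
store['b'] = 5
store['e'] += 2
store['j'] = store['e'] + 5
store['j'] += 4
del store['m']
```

del 'r' → {'m': 9}
store['e'] = store['m']+3 = 12 → {'m': 9, 'e': 12}
store['b'] = 5 → {'m': 9, 'e': 12, 'b': 5}
store['e'] = 12+2 = 14 → {'m': 9, 'e': 14, 'b': 5}
store['j'] = store['e']+5 = 19 → {'m': 9, 'e': 14, 'b': 5, 'j': 19}
store['j'] = 19+4 = 23 → {'m': 9, 'e': 14, 'b': 5, 'j': 23}
del 'm' → {'e': 14, 'b': 5, 'j': 23}

{'e': 14, 'b': 5, 'j': 23}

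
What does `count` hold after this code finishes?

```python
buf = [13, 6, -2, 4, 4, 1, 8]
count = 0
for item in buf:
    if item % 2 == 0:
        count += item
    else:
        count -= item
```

6

item=13: not even, count = 0-13 = -13
item=6: even, count = (-13)+6 = -7
item=-2: even, count = (-7)+(-2) = -9
item=4: even, count = (-9)+4 = -5
item=4: even, count = (-5)+4 = -1
item=1: not even, count = (-1)-1 = -2
item=8: even, count = (-2)+8 = 6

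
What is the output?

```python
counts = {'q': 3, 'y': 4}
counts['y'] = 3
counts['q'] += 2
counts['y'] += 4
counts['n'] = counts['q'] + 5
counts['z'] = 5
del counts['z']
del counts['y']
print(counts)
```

{'q': 5, 'n': 10}

counts['y'] = 3 → {'q': 3, 'y': 3}
counts['q'] = 3+2 = 5 → {'q': 5, 'y': 3}
counts['y'] = 3+4 = 7 → {'q': 5, 'y': 7}
counts['n'] = counts['q']+5 = 10 → {'q': 5, 'y': 7, 'n': 10}
counts['z'] = 5 → {'q': 5, 'y': 7, 'n': 10, 'z': 5}
del 'z' → {'q': 5, 'y': 7, 'n': 10}
del 'y' → {'q': 5, 'n': 10}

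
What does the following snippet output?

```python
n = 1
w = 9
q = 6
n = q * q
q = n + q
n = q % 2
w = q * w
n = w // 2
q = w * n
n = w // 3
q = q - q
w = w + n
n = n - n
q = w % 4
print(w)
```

n = 6*6 = 36
q = 36+6 = 42
n = 42%2 = 0
w = 42*9 = 378
n = 378//2 = 189
q = 378*189 = 71442
n = 378//3 = 126
q = 71442-71442 = 0
w = 378+126 = 504
n = 126-126 = 0
q = 504%4 = 0

504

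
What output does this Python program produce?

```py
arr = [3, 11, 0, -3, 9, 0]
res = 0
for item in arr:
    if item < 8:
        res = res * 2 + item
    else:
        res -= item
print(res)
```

-88

item=3: <8, res = 0*2+3 = 3
item=11: not <8, res = 3-11 = -8
item=0: <8, res = (-8)*2+0 = -16
item=-3: <8, res = (-16)*2+(-3) = -35
item=9: not <8, res = (-35)-9 = -44
item=0: <8, res = (-44)*2+0 = -88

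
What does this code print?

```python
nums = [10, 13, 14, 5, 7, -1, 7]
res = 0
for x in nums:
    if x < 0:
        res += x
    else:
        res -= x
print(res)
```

-57

x=10: not <0, res = 0-10 = -10
x=13: not <0, res = (-10)-13 = -23
x=14: not <0, res = (-23)-14 = -37
x=5: not <0, res = (-37)-5 = -42
x=7: not <0, res = (-42)-7 = -49
x=-1: <0, res = (-49)+(-1) = -50
x=7: not <0, res = (-50)-7 = -57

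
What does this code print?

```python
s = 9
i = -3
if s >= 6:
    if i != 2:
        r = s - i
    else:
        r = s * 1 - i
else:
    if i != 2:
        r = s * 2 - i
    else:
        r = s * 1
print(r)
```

s=9, i=-3
s >= 6 is True; i != 2 is True
→ r = s - i = 12

12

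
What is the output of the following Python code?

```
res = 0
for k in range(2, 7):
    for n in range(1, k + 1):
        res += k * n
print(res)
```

265

k=2,n=1: res = 0+2 = 2
k=2,n=2: res = 2+4 = 6
k=3,n=1: res = 6+3 = 9
k=3,n=2: res = 9+6 = 15
k=3,n=3: res = 15+9 = 24
k=4,n=1: res = 24+4 = 28
k=4,n=2: res = 28+8 = 36
k=4,n=3: res = 36+12 = 48
k=4,n=4: res = 48+16 = 64
k=5,n=1: res = 64+5 = 69
k=5,n=2: res = 69+10 = 79
k=5,n=3: res = 79+15 = 94
k=5,n=4: res = 94+20 = 114
k=5,n=5: res = 114+25 = 139
k=6,n=1: res = 139+6 = 145
k=6,n=2: res = 145+12 = 157
k=6,n=3: res = 157+18 = 175
k=6,n=4: res = 175+24 = 199
k=6,n=5: res = 199+30 = 229
k=6,n=6: res = 229+36 = 265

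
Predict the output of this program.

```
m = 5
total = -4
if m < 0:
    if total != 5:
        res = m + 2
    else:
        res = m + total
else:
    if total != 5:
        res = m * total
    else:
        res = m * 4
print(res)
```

-20

m=5, total=-4
m < 0 is False; total != 5 is True
→ res = m * total = -20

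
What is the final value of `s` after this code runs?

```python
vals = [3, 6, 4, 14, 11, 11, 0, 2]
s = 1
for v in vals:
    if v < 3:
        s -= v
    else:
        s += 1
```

v=3: not <3, s = 1+1 = 2
v=6: not <3, s = 2+1 = 3
v=4: not <3, s = 3+1 = 4
v=14: not <3, s = 4+1 = 5
v=11: not <3, s = 5+1 = 6
v=11: not <3, s = 6+1 = 7
v=0: <3, s = 7-0 = 7
v=2: <3, s = 7-2 = 5

5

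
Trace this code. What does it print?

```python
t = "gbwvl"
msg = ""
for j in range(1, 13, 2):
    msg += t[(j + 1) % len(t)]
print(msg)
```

j=1: add t[2]='w' → 'w'
j=3: add t[4]='l' → 'wl'
j=5: add t[1]='b' → 'wlb'
j=7: add t[3]='v' → 'wlbv'
j=9: add t[0]='g' → 'wlbvg'
j=11: add t[2]='w' → 'wlbvgw'

wlbvgw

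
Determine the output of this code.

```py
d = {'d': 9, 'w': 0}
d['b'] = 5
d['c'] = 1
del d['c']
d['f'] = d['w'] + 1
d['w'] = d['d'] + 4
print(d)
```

d['b'] = 5 → {'d': 9, 'w': 0, 'b': 5}
d['c'] = 1 → {'d': 9, 'w': 0, 'b': 5, 'c': 1}
del 'c' → {'d': 9, 'w': 0, 'b': 5}
d['f'] = d['w']+1 = 1 → {'d': 9, 'w': 0, 'b': 5, 'f': 1}
d['w'] = d['d']+4 = 13 → {'d': 9, 'w': 13, 'b': 5, 'f': 1}

{'d': 9, 'w': 13, 'b': 5, 'f': 1}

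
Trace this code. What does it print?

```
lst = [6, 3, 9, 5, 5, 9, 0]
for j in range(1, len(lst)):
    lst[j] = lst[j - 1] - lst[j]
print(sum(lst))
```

-74

j=1: lst[1] = 6-3 = 3 → [6, 3, 9, 5, 5, 9, 0]
j=2: lst[2] = 3-9 = -6 → [6, 3, -6, 5, 5, 9, 0]
j=3: lst[3] = (-6)-5 = -11 → [6, 3, -6, -11, 5, 9, 0]
j=4: lst[4] = (-11)-5 = -16 → [6, 3, -6, -11, -16, 9, 0]
j=5: lst[5] = (-16)-9 = -25 → [6, 3, -6, -11, -16, -25, 0]
j=6: lst[6] = (-25)-0 = -25 → [6, 3, -6, -11, -16, -25, -25]
sum = -74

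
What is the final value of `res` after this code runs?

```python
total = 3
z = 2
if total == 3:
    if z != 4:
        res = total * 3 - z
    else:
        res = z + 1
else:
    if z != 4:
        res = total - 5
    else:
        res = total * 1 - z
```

7

total=3, z=2
total == 3 is True; z != 4 is True
→ res = total * 3 - z = 7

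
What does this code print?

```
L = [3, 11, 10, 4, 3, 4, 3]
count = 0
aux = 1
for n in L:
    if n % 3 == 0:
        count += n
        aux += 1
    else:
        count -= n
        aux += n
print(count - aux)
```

n=3: %3==0, count = 0+3 = 3; aux=2
n=11: not %3==0, count = 3-11 = -8; aux=13
n=10: not %3==0, count = (-8)-10 = -18; aux=23
n=4: not %3==0, count = (-18)-4 = -22; aux=27
n=3: %3==0, count = (-22)+3 = -19; aux=28
n=4: not %3==0, count = (-19)-4 = -23; aux=32
n=3: %3==0, count = (-23)+3 = -20; aux=33
count-aux = (-20)-33 = -53

-53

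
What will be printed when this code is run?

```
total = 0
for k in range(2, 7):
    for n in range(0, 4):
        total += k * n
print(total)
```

k=2,n=0: total = 0+0 = 0
k=2,n=1: total = 0+2 = 2
k=2,n=2: total = 2+4 = 6
k=2,n=3: total = 6+6 = 12
k=3,n=0: total = 12+0 = 12
k=3,n=1: total = 12+3 = 15
k=3,n=2: total = 15+6 = 21
k=3,n=3: total = 21+9 = 30
k=4,n=0: total = 30+0 = 30
k=4,n=1: total = 30+4 = 34
k=4,n=2: total = 34+8 = 42
k=4,n=3: total = 42+12 = 54
k=5,n=0: total = 54+0 = 54
k=5,n=1: total = 54+5 = 59
k=5,n=2: total = 59+10 = 69
k=5,n=3: total = 69+15 = 84
k=6,n=0: total = 84+0 = 84
k=6,n=1: total = 84+6 = 90
k=6,n=2: total = 90+12 = 102
k=6,n=3: total = 102+18 = 120

120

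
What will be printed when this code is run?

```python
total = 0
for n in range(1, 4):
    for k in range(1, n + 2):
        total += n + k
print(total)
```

n=1,k=1: total = 0+2 = 2
n=1,k=2: total = 2+3 = 5
n=2,k=1: total = 5+3 = 8
n=2,k=2: total = 8+4 = 12
n=2,k=3: total = 12+5 = 17
n=3,k=1: total = 17+4 = 21
n=3,k=2: total = 21+5 = 26
n=3,k=3: total = 26+6 = 32
n=3,k=4: total = 32+7 = 39

39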